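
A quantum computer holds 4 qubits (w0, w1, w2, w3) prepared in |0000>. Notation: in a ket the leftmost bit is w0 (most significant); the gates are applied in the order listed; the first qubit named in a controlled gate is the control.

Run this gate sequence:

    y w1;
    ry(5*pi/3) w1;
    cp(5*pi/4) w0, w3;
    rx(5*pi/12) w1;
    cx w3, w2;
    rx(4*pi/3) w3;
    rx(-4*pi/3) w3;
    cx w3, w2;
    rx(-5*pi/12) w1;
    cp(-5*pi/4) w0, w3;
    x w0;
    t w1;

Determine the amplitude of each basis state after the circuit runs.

The resulting statevector has amplitude -I/2 on |1000>, -sqrt(3)*exp(3*I*pi/4)/2 on |1100>, and 0 on every other basis state. Key observation: gates 3-10 undo each other exactly, leaving only the rest of the circuit to track.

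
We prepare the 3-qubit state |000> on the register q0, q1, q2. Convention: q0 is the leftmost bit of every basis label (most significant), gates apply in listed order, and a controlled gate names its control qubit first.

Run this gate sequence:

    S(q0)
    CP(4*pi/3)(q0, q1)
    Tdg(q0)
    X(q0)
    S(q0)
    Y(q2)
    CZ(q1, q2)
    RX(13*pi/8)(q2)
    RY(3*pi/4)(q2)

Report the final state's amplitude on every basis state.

After the circuit, the state carries amplitude -sqrt(sqrt(2)/4 + 1/2)*cos(3*pi/16) + I*sqrt(1/2 - sqrt(2)/4)*sin(3*pi/16) on |100>, sqrt(1/2 - sqrt(2)/4)*cos(3*pi/16) + I*sqrt(sqrt(2)/4 + 1/2)*sin(3*pi/16) on |101>, and 0 on every other basis state.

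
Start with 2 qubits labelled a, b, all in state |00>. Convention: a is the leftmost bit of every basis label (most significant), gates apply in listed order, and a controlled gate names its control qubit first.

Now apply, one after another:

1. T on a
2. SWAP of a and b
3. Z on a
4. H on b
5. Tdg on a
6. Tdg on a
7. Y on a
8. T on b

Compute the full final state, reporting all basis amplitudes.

The final amplitudes are 0 on |00>, 0 on |01>, sqrt(2)*I/2 on |10>, sqrt(2)*exp(3*I*pi/4)/2 on |11>.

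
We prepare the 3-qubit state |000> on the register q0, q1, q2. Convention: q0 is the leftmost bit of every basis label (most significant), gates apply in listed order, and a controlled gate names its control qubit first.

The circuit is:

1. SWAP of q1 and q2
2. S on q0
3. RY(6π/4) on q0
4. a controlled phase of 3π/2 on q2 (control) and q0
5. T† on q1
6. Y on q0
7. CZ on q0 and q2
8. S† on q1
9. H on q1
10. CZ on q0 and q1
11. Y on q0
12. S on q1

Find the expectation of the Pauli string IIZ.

The observable IIZ averages to 1.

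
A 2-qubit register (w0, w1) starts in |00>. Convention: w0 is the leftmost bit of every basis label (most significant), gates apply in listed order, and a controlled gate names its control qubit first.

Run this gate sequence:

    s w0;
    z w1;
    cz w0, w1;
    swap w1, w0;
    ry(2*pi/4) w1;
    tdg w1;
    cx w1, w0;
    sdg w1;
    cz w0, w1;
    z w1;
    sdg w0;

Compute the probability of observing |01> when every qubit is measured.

The probability of measuring |01> is 0.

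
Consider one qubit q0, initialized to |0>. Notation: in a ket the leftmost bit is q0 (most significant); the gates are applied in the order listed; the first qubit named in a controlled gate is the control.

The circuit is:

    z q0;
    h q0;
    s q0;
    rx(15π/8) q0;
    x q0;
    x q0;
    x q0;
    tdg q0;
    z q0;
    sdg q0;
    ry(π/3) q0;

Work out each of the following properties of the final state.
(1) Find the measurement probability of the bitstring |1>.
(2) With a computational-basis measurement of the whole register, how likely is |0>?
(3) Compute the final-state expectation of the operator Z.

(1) The probability of measuring |1> is -sqrt(2 - sqrt(2))/8 + sqrt(6*sqrt(2) + 12)/16 + 1/2.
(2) The probability of measuring |0> is -sqrt(6*sqrt(2) + 12)/16 + sqrt(2 - sqrt(2))/8 + 1/2.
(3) In the final state, Z has expectation -sqrt(6*sqrt(2) + 12)/8 + sqrt(2 - sqrt(2))/4.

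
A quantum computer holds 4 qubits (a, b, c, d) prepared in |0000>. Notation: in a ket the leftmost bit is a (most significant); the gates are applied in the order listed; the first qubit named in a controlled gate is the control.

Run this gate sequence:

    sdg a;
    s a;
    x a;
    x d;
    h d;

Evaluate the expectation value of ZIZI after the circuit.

The expectation value of ZIZI is -1.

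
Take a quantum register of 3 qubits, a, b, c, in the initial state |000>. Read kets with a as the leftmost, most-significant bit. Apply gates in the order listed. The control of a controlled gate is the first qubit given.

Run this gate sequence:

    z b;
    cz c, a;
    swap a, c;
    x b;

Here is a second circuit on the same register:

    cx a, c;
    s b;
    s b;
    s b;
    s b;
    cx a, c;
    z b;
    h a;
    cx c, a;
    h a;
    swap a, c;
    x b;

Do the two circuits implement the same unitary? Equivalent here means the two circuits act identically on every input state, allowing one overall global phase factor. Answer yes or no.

Yes: on every input state the two circuits agree up to one overall phase factor.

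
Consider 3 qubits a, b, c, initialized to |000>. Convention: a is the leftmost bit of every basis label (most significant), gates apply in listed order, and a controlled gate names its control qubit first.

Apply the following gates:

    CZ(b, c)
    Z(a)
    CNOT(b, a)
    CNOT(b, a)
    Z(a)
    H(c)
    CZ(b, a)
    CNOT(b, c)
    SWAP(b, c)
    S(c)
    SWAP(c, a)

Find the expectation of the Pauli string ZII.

The observable ZII averages to 1. Key observation: the block from step 3 through step 4 cancels to the identity and can be dropped.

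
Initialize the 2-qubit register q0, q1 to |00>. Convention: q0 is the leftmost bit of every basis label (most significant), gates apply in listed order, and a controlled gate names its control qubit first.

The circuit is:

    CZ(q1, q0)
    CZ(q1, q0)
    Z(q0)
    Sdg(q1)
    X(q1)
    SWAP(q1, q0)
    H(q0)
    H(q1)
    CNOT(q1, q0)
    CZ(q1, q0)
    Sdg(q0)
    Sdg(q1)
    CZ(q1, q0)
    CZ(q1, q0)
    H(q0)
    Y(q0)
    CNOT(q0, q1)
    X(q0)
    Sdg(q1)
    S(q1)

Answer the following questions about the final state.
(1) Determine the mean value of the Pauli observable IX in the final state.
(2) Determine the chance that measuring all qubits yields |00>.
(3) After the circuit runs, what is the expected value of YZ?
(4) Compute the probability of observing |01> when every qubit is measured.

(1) The observable IX averages to 0.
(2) A full measurement returns |00> with probability 1/4.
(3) The observable YZ averages to 1.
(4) The probability of measuring |01> is 1/4.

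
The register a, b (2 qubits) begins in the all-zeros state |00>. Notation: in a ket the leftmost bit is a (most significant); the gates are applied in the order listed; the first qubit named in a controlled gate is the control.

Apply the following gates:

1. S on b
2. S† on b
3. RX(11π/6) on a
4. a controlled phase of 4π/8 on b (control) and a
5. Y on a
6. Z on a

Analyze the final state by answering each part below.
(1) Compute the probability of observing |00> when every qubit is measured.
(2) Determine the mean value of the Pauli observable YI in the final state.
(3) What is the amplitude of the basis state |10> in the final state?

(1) A full measurement returns |00> with probability 1/2 - sqrt(3)/4. Key observation: gates 1-2 undo each other exactly, leaving only the rest of the circuit to track.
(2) In the final state, YI has expectation -1/2.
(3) The amplitude on |10> is I*(sqrt(2) + sqrt(6))/4.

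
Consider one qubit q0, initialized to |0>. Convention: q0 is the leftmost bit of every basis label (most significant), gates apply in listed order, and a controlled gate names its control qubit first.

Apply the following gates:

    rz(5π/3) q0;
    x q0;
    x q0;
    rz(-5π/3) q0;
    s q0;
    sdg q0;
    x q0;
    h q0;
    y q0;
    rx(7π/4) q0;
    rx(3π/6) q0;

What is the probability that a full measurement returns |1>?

The probability of measuring |1> is 1/2.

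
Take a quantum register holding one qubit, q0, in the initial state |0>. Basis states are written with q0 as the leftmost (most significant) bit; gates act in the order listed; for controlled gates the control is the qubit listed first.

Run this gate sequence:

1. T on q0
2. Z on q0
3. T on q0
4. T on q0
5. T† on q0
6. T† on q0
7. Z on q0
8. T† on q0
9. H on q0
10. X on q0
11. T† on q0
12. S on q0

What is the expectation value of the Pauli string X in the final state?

The expectation value of X is sqrt(2)/2. Key observation: steps 1-8 multiply out to the identity, so the circuit reduces to the remaining gates.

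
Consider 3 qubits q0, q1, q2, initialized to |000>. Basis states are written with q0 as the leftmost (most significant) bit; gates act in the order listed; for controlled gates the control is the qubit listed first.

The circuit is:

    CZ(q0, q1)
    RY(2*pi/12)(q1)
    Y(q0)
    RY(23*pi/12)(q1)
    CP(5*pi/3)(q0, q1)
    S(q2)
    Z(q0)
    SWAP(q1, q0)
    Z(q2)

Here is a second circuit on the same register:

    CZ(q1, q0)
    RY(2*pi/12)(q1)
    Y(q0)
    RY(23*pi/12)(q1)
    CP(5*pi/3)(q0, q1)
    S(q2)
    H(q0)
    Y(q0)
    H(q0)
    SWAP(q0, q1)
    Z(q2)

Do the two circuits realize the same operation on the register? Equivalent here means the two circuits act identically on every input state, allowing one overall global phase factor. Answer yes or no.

No, they are not equivalent — no single phase factor reconciles the two unitaries.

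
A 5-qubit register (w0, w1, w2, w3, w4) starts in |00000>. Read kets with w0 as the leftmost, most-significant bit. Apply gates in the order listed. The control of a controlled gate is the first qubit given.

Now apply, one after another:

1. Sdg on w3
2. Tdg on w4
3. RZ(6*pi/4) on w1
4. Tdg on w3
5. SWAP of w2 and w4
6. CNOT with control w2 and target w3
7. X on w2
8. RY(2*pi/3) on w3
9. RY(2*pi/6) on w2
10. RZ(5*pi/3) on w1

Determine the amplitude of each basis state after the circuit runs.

After the circuit, the state carries amplitude -exp(5*I*pi/12)/4 on |00000>, -sqrt(3)*exp(5*I*pi/12)/4 on |00010>, sqrt(3)*exp(5*I*pi/12)/4 on |00100>, 3*exp(5*I*pi/12)/4 on |00110>, and 0 on every other basis state.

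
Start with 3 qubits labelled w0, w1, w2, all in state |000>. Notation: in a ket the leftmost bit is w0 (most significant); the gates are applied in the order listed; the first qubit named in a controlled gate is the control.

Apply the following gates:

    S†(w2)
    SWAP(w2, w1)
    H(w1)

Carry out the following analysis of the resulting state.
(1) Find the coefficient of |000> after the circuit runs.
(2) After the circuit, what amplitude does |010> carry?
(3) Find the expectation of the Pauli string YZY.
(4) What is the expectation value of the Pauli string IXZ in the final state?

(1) The amplitude on |000> is sqrt(2)/2.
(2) The final state's coefficient on |010> equals sqrt(2)/2.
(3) The expectation value of YZY is 0.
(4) In the final state, IXZ has expectation 1.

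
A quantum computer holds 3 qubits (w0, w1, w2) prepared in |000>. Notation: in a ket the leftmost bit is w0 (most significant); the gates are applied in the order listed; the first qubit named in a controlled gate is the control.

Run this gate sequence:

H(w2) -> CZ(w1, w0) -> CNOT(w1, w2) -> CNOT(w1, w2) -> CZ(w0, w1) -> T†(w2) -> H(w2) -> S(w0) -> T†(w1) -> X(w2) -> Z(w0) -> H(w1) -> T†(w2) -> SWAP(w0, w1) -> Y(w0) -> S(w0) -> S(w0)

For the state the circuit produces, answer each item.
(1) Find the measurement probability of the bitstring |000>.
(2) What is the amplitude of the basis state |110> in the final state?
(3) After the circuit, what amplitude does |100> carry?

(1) Outcome |000> occurs with probability 1/4 - sqrt(2)/8. Key observation: steps 3-4 multiply out to the identity, so the circuit reduces to the remaining gates.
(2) The amplitude on |110> is 0.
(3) The amplitude on |100> is sqrt(2)*(-I + exp(I*pi/4))/4.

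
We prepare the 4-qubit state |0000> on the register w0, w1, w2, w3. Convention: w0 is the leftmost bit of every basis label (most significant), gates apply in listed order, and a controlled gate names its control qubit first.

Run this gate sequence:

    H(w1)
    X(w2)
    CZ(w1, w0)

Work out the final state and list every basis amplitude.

After the circuit, the state carries amplitude sqrt(2)/2 on |0010>, sqrt(2)/2 on |0110>, and 0 on every other basis state.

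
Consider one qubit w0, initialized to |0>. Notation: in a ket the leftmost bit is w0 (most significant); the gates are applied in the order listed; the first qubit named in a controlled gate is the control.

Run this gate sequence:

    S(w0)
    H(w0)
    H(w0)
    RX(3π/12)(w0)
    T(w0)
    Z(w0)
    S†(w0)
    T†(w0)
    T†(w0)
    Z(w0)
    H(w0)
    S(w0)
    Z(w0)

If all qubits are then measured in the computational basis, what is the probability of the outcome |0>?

The probability of measuring |0> is 1/4. Key observation: the block from step 2 through step 3 cancels to the identity and can be dropped.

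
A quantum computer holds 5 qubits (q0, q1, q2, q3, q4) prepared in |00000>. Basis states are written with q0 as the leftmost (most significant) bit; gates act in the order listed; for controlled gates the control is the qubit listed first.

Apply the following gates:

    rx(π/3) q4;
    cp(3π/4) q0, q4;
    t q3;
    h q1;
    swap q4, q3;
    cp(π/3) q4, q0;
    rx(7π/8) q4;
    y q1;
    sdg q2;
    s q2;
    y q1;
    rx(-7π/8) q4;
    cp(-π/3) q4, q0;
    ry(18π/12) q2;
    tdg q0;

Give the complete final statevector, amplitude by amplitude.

After the circuit, the state carries amplitude -sqrt(3)/4 on |00000>, I/4 on |00010>, sqrt(3)/4 on |00100>, -I/4 on |00110>, -sqrt(3)/4 on |01000>, I/4 on |01010>, sqrt(3)/4 on |01100>, -I/4 on |01110>, and 0 on every other basis state. Key observation: gates 6-13 undo each other exactly, leaving only the rest of the circuit to track.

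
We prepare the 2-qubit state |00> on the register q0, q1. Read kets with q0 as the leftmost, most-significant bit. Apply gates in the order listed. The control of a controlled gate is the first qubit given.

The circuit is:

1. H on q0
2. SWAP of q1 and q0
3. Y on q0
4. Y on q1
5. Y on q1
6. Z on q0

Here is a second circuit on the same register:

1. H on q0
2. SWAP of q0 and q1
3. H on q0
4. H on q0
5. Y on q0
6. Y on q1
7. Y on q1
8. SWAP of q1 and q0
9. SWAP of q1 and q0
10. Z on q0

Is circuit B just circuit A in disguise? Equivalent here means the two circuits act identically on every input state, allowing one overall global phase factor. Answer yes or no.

Yes: on every input state the two circuits agree up to one overall phase factor.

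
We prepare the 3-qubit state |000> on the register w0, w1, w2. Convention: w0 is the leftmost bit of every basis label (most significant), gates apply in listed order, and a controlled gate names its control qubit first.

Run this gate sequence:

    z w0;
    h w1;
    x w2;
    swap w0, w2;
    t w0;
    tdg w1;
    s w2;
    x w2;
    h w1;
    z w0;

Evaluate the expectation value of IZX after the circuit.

In the final state, IZX has expectation 0.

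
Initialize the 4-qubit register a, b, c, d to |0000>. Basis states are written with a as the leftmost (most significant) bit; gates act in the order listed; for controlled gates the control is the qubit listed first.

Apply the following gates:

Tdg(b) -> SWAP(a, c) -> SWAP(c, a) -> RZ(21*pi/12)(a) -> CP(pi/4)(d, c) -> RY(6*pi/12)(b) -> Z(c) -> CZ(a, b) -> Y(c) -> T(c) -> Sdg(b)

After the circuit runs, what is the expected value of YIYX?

The observable YIYX averages to 0.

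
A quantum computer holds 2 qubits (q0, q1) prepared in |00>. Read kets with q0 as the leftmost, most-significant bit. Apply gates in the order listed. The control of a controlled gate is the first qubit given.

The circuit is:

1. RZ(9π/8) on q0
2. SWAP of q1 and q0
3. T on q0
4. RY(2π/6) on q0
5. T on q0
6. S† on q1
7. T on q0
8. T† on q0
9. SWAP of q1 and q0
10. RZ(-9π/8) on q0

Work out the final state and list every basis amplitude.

After the circuit, the state carries amplitude sqrt(3)/2 on |00>, exp(I*pi/4)/2 on |01>, 0 on |10>, 0 on |11>.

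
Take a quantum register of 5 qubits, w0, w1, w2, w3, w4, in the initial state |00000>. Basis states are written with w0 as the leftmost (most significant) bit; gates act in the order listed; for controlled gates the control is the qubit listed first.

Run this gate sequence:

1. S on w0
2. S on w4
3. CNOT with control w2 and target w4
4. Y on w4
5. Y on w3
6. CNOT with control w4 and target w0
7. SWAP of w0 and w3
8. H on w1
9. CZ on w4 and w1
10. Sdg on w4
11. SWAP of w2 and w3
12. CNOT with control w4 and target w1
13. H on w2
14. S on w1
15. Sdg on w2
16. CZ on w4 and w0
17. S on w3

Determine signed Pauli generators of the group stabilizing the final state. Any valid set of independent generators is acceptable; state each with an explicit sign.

The stabilizer group can be generated by -IYIII, +IIYII, -ZIIII, +IIIZI, -IIIIZ, among other valid generating sets.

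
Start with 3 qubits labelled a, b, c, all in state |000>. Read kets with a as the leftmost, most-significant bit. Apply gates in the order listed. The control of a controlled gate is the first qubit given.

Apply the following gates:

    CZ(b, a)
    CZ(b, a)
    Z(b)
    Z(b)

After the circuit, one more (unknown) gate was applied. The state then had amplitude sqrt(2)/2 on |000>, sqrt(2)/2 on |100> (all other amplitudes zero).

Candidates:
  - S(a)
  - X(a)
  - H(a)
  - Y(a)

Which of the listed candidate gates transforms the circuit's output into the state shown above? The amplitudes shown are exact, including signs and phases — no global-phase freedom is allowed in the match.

The applied gate was H(a).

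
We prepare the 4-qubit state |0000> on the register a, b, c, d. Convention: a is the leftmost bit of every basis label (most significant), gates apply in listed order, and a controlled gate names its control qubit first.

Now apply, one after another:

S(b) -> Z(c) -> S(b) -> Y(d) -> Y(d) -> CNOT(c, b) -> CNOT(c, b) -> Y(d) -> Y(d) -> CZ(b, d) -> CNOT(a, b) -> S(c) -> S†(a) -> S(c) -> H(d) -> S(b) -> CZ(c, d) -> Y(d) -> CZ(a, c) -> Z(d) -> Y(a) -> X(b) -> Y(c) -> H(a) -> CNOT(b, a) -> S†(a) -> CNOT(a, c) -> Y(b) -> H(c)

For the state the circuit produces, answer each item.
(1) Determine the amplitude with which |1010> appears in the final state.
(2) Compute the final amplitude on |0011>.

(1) The amplitude on |1010> is -sqrt(2)*I/4. Key observation: gates 4-9 undo each other exactly, leaving only the rest of the circuit to track.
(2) The final state's coefficient on |0011> equals sqrt(2)/4.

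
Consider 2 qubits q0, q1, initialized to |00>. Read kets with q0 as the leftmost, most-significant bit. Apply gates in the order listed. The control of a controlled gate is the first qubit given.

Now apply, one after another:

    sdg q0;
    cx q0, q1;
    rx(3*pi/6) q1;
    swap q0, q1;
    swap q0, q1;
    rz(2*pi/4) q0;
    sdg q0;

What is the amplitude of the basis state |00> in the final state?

The final state's coefficient on |00> equals -sqrt(2)*exp(3*I*pi/4)/2. Key observation: the block from step 4 through step 5 cancels to the identity and can be dropped.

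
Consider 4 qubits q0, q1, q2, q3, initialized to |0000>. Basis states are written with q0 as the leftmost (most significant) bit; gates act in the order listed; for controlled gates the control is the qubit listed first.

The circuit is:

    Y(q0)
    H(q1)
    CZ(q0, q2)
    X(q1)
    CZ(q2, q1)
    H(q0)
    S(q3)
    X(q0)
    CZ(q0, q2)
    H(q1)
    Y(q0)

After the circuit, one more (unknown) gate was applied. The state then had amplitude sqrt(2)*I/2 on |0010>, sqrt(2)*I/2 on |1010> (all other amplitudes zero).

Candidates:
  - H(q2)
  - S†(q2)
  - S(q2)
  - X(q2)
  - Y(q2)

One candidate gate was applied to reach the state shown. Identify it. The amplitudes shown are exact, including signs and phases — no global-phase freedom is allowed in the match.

The unique candidate consistent with the amplitudes is Y(q2).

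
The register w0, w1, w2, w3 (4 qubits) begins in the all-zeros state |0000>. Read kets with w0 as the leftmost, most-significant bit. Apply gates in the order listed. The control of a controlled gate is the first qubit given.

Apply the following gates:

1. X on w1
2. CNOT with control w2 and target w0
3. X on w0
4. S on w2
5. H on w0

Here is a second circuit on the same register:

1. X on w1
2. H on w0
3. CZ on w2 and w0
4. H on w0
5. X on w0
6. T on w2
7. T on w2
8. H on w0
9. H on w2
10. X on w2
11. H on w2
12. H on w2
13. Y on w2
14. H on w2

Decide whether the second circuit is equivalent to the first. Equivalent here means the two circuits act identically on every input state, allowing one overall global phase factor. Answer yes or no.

No: there is an input state on which the two circuits produce genuinely different outputs (not merely differing by a phase).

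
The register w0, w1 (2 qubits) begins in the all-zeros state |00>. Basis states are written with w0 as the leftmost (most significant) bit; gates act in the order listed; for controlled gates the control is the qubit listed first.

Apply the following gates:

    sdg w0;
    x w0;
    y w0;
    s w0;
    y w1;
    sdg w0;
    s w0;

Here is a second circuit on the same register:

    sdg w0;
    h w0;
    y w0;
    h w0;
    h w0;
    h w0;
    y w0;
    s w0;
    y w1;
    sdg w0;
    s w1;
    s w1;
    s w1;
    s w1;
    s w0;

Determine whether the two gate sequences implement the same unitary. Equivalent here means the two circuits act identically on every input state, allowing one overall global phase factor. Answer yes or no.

No — the two circuits implement different unitaries, even allowing a global phase.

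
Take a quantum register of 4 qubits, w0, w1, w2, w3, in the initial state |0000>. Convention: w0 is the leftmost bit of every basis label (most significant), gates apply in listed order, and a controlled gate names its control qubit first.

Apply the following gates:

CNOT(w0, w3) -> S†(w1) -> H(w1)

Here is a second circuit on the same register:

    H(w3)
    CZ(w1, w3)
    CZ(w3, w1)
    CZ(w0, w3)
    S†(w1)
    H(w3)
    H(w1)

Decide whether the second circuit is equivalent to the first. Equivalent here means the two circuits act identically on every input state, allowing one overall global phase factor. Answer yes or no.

Yes: on every input state the two circuits agree up to one overall phase factor.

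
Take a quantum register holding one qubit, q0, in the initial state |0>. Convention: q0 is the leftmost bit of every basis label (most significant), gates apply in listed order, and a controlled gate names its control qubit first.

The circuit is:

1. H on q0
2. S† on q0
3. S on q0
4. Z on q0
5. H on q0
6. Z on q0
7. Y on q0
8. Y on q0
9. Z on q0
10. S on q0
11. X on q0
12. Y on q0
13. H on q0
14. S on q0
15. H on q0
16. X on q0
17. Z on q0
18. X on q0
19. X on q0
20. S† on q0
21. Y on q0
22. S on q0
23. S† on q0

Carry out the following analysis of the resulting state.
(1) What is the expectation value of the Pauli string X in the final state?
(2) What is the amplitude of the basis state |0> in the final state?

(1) The observable X averages to -1.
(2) |0> carries amplitude -1/2 + I/2 in the final state.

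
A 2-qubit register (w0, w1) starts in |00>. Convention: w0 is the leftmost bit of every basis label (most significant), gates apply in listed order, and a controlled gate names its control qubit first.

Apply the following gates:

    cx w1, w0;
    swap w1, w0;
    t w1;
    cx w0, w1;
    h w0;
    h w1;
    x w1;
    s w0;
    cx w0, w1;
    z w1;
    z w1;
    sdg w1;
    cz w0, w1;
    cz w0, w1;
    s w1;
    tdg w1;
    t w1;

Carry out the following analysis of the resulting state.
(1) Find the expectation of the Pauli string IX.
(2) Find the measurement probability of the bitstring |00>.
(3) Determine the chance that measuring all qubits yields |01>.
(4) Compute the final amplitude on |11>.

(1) In the final state, IX has expectation 1.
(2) Outcome |00> occurs with probability 1/4.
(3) A full measurement returns |01> with probability 1/4.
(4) |11> carries amplitude I/2 in the final state.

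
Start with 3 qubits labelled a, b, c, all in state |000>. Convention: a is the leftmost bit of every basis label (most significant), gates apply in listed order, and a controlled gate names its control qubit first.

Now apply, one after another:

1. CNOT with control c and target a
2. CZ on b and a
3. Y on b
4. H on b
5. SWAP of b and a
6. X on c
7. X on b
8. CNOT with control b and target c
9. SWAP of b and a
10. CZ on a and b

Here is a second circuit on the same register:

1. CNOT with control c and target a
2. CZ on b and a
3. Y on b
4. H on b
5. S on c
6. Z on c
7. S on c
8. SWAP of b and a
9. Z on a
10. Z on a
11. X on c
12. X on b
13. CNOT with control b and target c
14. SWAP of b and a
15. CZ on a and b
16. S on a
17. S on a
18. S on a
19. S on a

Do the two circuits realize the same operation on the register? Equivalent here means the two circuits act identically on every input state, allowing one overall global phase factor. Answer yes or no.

Yes — the two circuits implement the same unitary up to a global phase.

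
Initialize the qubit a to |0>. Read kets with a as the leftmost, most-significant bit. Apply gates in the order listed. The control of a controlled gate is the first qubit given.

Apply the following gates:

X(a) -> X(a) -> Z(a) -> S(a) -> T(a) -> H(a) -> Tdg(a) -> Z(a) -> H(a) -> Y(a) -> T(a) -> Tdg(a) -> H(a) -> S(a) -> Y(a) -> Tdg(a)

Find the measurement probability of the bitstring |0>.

A full measurement returns |0> with probability 1/2.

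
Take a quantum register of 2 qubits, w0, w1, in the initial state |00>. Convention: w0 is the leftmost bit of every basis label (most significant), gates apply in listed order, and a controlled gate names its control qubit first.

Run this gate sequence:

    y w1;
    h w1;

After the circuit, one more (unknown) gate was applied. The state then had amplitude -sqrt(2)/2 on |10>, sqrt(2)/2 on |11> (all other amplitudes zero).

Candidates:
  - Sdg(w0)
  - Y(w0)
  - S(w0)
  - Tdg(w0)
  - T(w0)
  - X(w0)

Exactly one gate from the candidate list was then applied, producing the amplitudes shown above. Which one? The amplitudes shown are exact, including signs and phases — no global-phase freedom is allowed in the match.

The applied gate was Y(w0).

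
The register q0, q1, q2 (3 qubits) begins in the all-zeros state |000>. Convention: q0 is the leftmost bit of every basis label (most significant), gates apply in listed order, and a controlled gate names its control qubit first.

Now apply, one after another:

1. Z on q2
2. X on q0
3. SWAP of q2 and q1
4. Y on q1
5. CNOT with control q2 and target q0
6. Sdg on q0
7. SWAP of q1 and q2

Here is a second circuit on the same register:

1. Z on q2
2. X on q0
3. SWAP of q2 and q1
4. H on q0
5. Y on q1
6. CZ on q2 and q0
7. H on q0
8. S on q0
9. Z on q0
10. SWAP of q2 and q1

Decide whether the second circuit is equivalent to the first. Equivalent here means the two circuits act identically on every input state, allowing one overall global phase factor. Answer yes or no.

Yes: on every input state the two circuits agree up to one overall phase factor.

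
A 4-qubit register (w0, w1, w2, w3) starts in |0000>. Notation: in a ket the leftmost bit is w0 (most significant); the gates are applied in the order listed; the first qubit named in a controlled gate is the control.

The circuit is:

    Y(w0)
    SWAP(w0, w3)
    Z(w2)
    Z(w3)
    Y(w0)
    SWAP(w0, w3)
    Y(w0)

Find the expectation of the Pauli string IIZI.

In the final state, IIZI has expectation 1.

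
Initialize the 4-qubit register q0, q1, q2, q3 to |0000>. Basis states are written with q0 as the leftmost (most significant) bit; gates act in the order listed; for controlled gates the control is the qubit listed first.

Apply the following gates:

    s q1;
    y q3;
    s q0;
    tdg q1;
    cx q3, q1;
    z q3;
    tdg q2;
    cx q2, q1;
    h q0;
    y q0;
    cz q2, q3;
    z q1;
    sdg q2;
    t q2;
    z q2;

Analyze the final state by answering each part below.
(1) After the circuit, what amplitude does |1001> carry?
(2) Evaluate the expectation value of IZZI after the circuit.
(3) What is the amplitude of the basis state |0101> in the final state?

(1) The final state's coefficient on |1001> equals 0.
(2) The observable IZZI averages to -1.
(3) The final state's coefficient on |0101> equals sqrt(2)/2.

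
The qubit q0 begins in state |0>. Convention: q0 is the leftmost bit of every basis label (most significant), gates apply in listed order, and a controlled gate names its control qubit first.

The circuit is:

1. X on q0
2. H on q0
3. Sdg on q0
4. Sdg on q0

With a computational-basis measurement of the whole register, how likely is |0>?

Outcome |0> occurs with probability 1/2.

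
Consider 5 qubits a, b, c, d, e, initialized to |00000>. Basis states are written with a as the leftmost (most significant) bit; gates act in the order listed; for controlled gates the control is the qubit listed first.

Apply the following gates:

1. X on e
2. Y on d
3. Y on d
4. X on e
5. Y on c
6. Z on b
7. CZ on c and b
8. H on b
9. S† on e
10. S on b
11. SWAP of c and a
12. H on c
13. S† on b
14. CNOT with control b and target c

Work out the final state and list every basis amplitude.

After the circuit, the state carries amplitude I/2 on |10000>, I/2 on |10100>, I/2 on |11000>, I/2 on |11100>, and 0 on every other basis state. Key observation: gates 1-4 undo each other exactly, leaving only the rest of the circuit to track.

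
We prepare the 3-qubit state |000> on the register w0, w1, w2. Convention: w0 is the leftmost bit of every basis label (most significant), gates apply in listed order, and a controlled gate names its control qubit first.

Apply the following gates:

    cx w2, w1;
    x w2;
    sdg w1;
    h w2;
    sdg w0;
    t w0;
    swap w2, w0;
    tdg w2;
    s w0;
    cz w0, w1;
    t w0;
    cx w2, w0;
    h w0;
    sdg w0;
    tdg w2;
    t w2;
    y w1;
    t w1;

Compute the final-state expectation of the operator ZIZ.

The observable ZIZ averages to sqrt(2)/2.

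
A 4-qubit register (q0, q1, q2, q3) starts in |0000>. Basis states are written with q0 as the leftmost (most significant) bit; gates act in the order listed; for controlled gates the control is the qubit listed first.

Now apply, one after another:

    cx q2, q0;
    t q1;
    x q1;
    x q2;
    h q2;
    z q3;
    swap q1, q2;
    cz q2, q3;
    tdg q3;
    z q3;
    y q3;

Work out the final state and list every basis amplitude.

The final amplitudes are sqrt(2)*I/2 on |0011>, -sqrt(2)*I/2 on |0111>, and 0 on every other basis state.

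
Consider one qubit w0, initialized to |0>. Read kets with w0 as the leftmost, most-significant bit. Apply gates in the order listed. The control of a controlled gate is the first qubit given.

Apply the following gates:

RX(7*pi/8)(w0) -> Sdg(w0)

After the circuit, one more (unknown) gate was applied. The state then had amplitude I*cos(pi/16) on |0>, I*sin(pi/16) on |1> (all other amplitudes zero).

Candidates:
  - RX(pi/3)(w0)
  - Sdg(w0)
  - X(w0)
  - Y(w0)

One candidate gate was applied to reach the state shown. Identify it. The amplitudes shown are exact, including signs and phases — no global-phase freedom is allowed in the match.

It was Y(w0) that produced the state shown.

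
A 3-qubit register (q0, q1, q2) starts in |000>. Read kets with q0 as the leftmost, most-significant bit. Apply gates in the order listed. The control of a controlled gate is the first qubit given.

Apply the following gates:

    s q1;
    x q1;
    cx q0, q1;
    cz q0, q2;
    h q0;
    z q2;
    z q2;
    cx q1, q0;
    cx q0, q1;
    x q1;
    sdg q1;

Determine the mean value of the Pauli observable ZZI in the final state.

The observable ZZI averages to 1.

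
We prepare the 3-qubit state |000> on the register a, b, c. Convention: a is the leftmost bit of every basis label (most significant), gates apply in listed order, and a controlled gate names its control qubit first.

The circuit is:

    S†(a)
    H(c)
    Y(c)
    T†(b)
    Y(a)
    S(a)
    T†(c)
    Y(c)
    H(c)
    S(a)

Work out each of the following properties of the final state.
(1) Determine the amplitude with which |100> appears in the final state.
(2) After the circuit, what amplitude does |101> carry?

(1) |100> carries amplitude -I/2 - exp(I*pi/4)/2 in the final state.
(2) The amplitude on |101> is -exp(I*pi/4)/2 + I/2.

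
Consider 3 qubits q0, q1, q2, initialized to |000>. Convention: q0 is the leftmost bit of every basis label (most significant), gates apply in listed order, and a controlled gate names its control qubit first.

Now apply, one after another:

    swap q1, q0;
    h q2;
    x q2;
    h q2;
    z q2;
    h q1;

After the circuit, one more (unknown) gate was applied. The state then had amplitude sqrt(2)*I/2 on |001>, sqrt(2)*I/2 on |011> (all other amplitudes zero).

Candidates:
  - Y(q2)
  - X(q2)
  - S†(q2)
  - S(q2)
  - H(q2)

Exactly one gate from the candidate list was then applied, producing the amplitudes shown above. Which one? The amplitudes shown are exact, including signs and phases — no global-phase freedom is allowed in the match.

The applied gate was Y(q2).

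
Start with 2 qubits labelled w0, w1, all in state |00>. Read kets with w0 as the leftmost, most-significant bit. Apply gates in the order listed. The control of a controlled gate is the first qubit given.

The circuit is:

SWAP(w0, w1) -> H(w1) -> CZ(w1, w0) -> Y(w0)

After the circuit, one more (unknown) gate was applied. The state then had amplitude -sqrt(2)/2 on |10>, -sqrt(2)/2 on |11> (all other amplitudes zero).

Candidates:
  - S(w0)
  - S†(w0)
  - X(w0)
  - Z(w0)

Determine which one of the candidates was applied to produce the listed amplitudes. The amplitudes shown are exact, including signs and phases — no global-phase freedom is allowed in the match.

It was S(w0) that produced the state shown.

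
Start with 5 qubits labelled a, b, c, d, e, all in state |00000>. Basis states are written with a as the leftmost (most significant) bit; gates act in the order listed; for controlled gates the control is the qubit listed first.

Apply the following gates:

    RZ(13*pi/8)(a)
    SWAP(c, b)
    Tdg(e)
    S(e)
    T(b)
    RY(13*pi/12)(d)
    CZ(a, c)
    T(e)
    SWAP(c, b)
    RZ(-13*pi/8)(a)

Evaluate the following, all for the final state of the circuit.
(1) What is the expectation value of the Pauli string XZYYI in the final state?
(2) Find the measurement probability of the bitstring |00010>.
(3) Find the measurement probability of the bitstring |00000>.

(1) The observable XZYYI averages to 0.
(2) A full measurement returns |00010> with probability sqrt(2)/8 + sqrt(6)/8 + 1/2.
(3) A full measurement returns |00000> with probability -sqrt(6)/8 - sqrt(2)/8 + 1/2.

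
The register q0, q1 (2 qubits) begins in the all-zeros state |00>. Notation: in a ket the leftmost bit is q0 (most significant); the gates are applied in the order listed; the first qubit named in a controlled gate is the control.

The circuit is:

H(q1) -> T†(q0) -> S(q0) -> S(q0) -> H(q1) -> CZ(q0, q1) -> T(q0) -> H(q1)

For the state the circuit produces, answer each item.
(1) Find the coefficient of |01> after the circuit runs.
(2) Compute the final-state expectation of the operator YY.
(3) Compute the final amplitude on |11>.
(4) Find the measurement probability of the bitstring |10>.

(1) |01> carries amplitude sqrt(2)/2 in the final state.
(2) In the final state, YY has expectation 0.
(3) |11> carries amplitude 0 in the final state.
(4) The probability of measuring |10> is 0.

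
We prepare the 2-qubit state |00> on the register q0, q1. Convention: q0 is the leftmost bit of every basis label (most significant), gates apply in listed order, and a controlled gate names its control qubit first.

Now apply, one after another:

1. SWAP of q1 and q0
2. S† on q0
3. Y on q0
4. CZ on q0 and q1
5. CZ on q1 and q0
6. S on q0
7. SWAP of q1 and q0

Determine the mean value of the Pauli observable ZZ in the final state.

In the final state, ZZ has expectation -1.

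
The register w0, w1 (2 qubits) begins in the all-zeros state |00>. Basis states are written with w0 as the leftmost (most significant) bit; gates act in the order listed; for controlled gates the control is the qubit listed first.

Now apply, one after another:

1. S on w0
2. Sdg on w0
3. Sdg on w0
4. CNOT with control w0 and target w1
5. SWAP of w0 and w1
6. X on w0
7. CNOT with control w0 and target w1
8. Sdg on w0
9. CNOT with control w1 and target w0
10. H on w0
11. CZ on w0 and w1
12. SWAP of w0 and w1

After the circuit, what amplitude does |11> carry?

|11> carries amplitude sqrt(2)*I/2 in the final state.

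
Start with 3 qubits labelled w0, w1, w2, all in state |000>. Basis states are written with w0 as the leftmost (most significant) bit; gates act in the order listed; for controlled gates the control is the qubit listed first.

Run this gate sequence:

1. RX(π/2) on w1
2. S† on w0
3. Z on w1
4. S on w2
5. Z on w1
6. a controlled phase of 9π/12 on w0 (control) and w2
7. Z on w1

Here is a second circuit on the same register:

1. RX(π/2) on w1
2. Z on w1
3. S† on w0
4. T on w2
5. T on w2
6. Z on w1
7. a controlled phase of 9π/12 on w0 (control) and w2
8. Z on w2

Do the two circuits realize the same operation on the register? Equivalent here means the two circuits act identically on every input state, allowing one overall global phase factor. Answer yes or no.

No — the two circuits implement different unitaries, even allowing a global phase.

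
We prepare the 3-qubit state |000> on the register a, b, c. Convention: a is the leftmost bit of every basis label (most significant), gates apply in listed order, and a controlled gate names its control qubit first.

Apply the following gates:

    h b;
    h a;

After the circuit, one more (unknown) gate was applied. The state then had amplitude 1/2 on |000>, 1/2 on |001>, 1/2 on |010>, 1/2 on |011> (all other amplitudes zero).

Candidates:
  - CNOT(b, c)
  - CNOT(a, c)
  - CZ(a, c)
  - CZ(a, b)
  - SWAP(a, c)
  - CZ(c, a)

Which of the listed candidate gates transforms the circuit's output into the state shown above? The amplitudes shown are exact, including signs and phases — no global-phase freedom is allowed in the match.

The unique candidate consistent with the amplitudes is SWAP(a, c).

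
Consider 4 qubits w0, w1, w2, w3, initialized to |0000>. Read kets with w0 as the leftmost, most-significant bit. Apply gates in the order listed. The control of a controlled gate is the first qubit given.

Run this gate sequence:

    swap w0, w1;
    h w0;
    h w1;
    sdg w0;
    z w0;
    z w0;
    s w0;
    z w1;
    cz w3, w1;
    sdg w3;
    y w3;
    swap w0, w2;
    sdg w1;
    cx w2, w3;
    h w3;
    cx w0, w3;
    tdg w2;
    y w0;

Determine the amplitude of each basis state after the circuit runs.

The resulting statevector has amplitude 0 on |0000>, 0 on |0001>, 0 on |0010>, 0 on |0011>, 0 on |0100>, 0 on |0101>, 0 on |0110>, 0 on |0111>, -sqrt(2)/4 on |1000>, sqrt(2)/4 on |1001>, sqrt(2)*exp(3*I*pi/4)/4 on |1010>, sqrt(2)*exp(3*I*pi/4)/4 on |1011>, -sqrt(2)*I/4 on |1100>, sqrt(2)*I/4 on |1101>, -sqrt(2)*exp(I*pi/4)/4 on |1110>, -sqrt(2)*exp(I*pi/4)/4 on |1111>. Key observation: steps 4-7 multiply out to the identity, so the circuit reduces to the remaining gates.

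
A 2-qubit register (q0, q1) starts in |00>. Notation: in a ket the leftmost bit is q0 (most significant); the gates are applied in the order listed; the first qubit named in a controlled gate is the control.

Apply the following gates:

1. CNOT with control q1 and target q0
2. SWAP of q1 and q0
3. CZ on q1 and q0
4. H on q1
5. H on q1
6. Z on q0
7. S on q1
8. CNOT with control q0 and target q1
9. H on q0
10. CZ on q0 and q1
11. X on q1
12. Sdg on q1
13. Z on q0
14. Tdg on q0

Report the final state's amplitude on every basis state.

After the circuit, the state carries amplitude 0 on |00>, -sqrt(2)*I/2 on |01>, 0 on |10>, sqrt(2)*exp(I*pi/4)/2 on |11>.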